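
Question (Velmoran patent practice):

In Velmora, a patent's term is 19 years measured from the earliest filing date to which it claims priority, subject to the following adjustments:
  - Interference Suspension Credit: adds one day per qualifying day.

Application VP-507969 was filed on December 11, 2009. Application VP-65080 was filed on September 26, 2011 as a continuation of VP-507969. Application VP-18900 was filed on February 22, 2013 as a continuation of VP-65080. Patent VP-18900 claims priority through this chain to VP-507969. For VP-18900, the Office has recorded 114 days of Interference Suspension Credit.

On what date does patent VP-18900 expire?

2029-04-04

Earliest priority filing: 11 December 2009.
Base term: 11 December 2009 + 19 years → 11 December 2028.
Interference Suspension Credit: +114 days → 4 April 2029.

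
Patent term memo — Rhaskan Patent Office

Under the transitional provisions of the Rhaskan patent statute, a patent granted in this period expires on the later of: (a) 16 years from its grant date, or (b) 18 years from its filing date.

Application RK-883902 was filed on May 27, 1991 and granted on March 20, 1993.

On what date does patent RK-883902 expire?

(a) grant + 16 years → 20 March 2009.
(b) filing + 18 years → 27 May 2009.
Later of the two: 27 May 2009.

2009-05-27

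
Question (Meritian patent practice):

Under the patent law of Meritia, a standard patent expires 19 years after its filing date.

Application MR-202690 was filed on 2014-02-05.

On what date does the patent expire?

Filing date + 19 years → 5 February 2033.

February 5, 2033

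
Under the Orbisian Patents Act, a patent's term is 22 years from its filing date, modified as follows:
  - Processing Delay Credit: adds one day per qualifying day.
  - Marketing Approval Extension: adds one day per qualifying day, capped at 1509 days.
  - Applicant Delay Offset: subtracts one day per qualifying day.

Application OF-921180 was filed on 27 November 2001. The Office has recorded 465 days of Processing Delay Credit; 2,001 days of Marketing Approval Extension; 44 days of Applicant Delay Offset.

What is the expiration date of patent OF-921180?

Base term: filing date + 22 years → 27 November 2023.
Processing Delay Credit: +465 days → 6 March 2025.
Marketing Approval Extension: 2001 days claimed exceeds the 1509-day cap, so +1509 days → 23 April 2029.
Applicant Delay Offset: −44 days → 10 March 2029.

March 10, 2029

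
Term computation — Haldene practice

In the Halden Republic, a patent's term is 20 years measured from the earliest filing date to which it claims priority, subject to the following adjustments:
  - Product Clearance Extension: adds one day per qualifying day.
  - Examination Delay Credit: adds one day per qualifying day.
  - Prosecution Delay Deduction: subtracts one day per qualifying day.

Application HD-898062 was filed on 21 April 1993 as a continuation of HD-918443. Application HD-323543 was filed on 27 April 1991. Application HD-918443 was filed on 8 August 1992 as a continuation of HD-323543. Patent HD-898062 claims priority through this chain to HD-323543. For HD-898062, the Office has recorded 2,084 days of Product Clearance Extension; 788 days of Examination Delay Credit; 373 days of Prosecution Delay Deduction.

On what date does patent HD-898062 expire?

February 28, 2018

Earliest priority filing: 27 April 1991.
Base term: 27 April 1991 + 20 years → 27 April 2011.
Product Clearance Extension: +2084 days → 9 January 2017.
Examination Delay Credit: +788 days → 8 March 2019.
Prosecution Delay Deduction: −373 days → 28 February 2018.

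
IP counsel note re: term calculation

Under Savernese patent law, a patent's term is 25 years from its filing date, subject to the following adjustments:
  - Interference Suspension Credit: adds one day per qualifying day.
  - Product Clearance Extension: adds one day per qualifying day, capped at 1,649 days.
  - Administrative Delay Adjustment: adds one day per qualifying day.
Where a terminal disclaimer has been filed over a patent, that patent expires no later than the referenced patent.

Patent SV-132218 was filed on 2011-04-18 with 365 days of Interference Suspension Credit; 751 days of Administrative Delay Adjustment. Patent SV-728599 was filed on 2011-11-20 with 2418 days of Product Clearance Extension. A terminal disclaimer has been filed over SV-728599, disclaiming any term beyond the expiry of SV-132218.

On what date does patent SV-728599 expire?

Natural term of SV-728599:
  Base: filing + 25 years → 20 November 2036.
  Product Clearance Extension: 2418 days claimed exceeds the 1649-day cap, so +1649 days → 27 May 2041.
Expiry of referenced patent SV-132218:
  Base: filing + 25 years → 18 April 2036.
  Interference Suspension Credit: +365 days → 18 April 2037.
  Administrative Delay Adjustment: +751 days → 9 May 2039.
Terminal disclaimer: SV-728599 expires on the earlier of 27 May 2041 and 9 May 2039.

May 9, 2039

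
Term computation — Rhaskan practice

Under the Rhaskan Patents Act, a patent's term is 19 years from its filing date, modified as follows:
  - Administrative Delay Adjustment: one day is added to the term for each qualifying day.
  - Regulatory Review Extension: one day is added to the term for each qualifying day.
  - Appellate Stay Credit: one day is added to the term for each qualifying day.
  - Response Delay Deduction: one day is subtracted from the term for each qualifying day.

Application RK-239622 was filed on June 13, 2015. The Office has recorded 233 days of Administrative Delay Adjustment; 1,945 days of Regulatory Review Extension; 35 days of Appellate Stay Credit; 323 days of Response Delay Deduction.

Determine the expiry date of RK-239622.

Base term: filing date + 19 years → 13 June 2034.
Administrative Delay Adjustment: +233 days → 1 February 2035.
Regulatory Review Extension: +1945 days → 30 May 2040.
Appellate Stay Credit: +35 days → 4 July 2040.
Response Delay Deduction: −323 days → 16 August 2039.

August 16, 2039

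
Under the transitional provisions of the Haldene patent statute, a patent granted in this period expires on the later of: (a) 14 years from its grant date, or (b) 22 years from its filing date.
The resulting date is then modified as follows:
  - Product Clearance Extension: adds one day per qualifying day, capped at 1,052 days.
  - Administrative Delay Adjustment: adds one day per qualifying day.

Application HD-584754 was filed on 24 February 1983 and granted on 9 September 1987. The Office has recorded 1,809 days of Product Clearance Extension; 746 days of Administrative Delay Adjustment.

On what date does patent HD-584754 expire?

(a) grant + 14 years → 9 September 2001.
(b) filing + 22 years → 24 February 2005.
Later of the two: 24 February 2005.
Product Clearance Extension: 1809 days claimed exceeds the 1052-day cap, so +1052 days → 12 January 2008.
Administrative Delay Adjustment: +746 days → 27 January 2010.

January 27, 2010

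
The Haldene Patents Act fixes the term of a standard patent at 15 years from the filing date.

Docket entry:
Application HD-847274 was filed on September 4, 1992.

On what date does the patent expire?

2007-09-04

Filing date + 15 years → 4 September 2007.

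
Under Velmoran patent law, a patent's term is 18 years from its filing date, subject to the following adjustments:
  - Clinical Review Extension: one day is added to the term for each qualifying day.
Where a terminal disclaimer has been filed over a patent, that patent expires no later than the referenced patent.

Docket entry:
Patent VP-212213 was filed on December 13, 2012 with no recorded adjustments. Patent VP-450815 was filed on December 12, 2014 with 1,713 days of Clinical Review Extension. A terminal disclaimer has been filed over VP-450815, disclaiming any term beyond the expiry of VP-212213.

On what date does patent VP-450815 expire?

Natural term of VP-450815:
  Base: filing + 18 years → 12 December 2032.
  Clinical Review Extension: +1713 days → 21 August 2037.
Expiry of referenced patent VP-212213:
  Base: filing + 18 years → 13 December 2030.
Terminal disclaimer: VP-450815 expires on the earlier of 21 August 2037 and 13 December 2030.

December 13, 2030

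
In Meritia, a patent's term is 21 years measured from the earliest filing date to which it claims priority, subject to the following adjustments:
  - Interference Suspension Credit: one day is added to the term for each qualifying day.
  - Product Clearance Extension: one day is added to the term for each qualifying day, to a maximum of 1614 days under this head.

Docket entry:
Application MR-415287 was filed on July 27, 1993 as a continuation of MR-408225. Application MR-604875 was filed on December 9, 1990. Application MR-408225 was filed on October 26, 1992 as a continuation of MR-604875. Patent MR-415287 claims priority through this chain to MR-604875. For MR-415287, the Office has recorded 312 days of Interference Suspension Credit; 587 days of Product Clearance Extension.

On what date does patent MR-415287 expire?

May 26, 2014

Earliest priority filing: 9 December 1990.
Base term: 9 December 1990 + 21 years → 9 December 2011.
Interference Suspension Credit: +312 days → 16 October 2012.
Product Clearance Extension: 587 days (within the 1614-day cap) → +587 days → 26 May 2014.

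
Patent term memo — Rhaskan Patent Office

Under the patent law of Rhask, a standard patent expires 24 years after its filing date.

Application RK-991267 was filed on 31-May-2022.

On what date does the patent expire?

Filing date + 24 years → 31 May 2046.

May 31, 2046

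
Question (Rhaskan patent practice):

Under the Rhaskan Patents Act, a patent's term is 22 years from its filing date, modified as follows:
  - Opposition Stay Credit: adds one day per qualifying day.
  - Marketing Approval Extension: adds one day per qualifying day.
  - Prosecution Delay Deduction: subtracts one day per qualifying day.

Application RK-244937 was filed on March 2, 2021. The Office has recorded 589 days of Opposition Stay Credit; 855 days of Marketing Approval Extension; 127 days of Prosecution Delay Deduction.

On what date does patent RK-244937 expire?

Base term: filing date + 22 years → 2 March 2043.
Opposition Stay Credit: +589 days → 11 October 2044.
Marketing Approval Extension: +855 days → 13 February 2047.
Prosecution Delay Deduction: −127 days → 9 October 2046.

2046-10-09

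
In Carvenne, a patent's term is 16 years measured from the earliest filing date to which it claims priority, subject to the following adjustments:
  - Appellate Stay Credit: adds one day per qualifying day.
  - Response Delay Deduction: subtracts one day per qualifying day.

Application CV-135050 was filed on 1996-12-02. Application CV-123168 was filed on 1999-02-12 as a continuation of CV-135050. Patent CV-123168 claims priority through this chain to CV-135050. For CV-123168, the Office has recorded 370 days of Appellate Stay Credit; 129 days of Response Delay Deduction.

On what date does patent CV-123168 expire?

Earliest priority filing: 2 December 1996.
Base term: 2 December 1996 + 16 years → 2 December 2012.
Appellate Stay Credit: +370 days → 7 December 2013.
Response Delay Deduction: −129 days → 31 July 2013.

July 31, 2013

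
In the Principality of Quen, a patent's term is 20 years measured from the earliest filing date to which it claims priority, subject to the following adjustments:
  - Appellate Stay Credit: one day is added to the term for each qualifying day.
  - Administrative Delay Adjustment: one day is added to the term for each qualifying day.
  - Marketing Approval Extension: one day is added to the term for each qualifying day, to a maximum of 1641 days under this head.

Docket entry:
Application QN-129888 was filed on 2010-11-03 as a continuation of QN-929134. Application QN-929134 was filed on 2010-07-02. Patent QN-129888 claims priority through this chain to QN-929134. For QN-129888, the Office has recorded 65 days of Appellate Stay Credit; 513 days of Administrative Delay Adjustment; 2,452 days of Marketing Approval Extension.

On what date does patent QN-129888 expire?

Earliest priority filing: 2 July 2010.
Base term: 2 July 2010 + 20 years → 2 July 2030.
Appellate Stay Credit: +65 days → 5 September 2030.
Administrative Delay Adjustment: +513 days → 31 January 2032.
Marketing Approval Extension: 2452 days claimed exceeds the 1641-day cap, so +1641 days → 29 July 2036.

2036-07-29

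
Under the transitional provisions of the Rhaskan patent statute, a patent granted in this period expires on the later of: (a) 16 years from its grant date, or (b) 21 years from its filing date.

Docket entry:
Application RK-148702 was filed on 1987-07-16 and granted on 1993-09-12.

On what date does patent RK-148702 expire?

(a) grant + 16 years → 12 September 2009.
(b) filing + 21 years → 16 July 2008.
Later of the two: 12 September 2009.

September 12, 2009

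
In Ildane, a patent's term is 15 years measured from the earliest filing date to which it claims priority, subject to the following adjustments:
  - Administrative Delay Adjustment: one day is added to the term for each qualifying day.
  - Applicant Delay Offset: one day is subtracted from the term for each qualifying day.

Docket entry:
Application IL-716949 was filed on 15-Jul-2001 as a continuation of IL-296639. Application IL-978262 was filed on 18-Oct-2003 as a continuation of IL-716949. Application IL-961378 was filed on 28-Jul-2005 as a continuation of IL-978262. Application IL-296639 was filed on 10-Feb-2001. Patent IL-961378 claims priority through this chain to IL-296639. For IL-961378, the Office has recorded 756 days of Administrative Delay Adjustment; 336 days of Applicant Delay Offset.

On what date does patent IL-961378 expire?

2017-04-05

Earliest priority filing: 10 February 2001.
Base term: 10 February 2001 + 15 years → 10 February 2016.
Administrative Delay Adjustment: +756 days → 7 March 2018.
Applicant Delay Offset: −336 days → 5 April 2017.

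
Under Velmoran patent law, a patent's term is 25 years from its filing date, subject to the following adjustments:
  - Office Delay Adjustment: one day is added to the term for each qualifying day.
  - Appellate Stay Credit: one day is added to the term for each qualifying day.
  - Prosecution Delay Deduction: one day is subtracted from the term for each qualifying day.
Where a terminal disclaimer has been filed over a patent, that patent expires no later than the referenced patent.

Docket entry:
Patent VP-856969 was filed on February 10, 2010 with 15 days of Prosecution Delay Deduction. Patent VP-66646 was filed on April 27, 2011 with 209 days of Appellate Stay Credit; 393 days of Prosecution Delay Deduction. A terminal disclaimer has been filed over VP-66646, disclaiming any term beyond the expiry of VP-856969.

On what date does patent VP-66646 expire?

January 26, 2035

Natural term of VP-66646:
  Base: filing + 25 years → 27 April 2036.
  Appellate Stay Credit: +209 days → 22 November 2036.
  Prosecution Delay Deduction: −393 days → 26 October 2035.
Expiry of referenced patent VP-856969:
  Base: filing + 25 years → 10 February 2035.
  Prosecution Delay Deduction: −15 days → 26 January 2035.
Terminal disclaimer: VP-66646 expires on the earlier of 26 October 2035 and 26 January 2035.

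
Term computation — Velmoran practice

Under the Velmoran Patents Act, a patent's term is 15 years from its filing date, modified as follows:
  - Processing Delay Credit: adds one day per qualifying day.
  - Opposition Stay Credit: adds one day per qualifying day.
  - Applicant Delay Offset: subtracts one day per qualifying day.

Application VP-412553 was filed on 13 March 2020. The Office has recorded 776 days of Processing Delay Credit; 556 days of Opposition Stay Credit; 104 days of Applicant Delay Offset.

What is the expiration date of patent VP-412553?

Base term: filing date + 15 years → 13 March 2035.
Processing Delay Credit: +776 days → 27 April 2037.
Opposition Stay Credit: +556 days → 4 November 2038.
Applicant Delay Offset: −104 days → 23 July 2038.

July 23, 2038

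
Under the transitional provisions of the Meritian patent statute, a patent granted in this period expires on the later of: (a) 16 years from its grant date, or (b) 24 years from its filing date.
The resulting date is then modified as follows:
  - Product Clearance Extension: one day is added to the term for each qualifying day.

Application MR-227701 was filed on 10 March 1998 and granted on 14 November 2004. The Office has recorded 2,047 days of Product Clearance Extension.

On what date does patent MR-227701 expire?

(a) grant + 16 years → 14 November 2020.
(b) filing + 24 years → 10 March 2022.
Later of the two: 10 March 2022.
Product Clearance Extension: +2047 days → 17 October 2027.

2027-10-17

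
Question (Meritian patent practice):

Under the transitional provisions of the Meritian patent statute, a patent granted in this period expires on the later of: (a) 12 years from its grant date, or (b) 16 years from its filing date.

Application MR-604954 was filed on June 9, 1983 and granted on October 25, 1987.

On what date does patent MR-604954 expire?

1999-10-25

(a) grant + 12 years → 25 October 1999.
(b) filing + 16 years → 9 June 1999.
Later of the two: 25 October 1999.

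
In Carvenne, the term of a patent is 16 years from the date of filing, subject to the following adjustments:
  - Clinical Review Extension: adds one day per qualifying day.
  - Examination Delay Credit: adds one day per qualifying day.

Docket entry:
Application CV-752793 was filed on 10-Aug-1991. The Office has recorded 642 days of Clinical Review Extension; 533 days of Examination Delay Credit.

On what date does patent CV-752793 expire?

2010-10-28

Base term: filing date + 16 years → 10 August 2007.
Clinical Review Extension: +642 days → 13 May 2009.
Examination Delay Credit: +533 days → 28 October 2010.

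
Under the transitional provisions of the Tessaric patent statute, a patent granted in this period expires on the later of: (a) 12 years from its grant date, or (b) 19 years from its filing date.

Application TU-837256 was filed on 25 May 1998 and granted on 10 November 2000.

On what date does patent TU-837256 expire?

2017-05-25

(a) grant + 12 years → 10 November 2012.
(b) filing + 19 years → 25 May 2017.
Later of the two: 25 May 2017.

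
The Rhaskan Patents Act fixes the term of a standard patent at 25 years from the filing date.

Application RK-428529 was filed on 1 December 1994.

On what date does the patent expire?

Filing date + 25 years → 1 December 2019.

2019-12-01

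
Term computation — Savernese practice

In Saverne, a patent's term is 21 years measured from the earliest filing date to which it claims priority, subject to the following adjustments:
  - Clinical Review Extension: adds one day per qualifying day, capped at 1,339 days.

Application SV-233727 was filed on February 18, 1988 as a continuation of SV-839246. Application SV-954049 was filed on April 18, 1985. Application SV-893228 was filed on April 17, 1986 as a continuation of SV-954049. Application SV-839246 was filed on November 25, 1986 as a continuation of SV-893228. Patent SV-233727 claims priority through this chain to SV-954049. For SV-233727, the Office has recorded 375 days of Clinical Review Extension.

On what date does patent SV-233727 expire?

April 28, 2007

Earliest priority filing: 18 April 1985.
Base term: 18 April 1985 + 21 years → 18 April 2006.
Clinical Review Extension: 375 days (within the 1339-day cap) → +375 days → 28 April 2007.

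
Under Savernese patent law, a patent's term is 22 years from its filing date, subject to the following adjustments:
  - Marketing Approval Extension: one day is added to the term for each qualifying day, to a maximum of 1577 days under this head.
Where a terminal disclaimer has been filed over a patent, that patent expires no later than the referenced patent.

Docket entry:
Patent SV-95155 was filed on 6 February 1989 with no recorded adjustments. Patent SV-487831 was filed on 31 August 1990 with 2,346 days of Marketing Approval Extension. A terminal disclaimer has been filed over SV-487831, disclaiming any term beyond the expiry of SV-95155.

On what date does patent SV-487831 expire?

2011-02-06

Natural term of SV-487831:
  Base: filing + 22 years → 31 August 2012.
  Marketing Approval Extension: 2346 days claimed exceeds the 1577-day cap, so +1577 days → 25 December 2016.
Expiry of referenced patent SV-95155:
  Base: filing + 22 years → 6 February 2011.
Terminal disclaimer: SV-487831 expires on the earlier of 25 December 2016 and 6 February 2011.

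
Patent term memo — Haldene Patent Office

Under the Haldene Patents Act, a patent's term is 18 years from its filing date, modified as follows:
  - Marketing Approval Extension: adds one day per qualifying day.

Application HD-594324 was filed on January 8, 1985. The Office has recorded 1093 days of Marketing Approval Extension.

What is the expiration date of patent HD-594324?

Base term: filing date + 18 years → 8 January 2003.
Marketing Approval Extension: +1093 days → 5 January 2006.

2006-01-05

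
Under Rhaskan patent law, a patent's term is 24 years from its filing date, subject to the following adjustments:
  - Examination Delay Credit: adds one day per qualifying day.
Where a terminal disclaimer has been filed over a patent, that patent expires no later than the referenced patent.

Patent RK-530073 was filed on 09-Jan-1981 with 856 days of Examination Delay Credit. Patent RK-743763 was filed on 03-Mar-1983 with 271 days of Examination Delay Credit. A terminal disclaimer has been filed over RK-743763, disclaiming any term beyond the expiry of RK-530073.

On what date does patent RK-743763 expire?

May 15, 2007

Natural term of RK-743763:
  Base: filing + 24 years → 3 March 2007.
  Examination Delay Credit: +271 days → 29 November 2007.
Expiry of referenced patent RK-530073:
  Base: filing + 24 years → 9 January 2005.
  Examination Delay Credit: +856 days → 15 May 2007.
Terminal disclaimer: RK-743763 expires on the earlier of 29 November 2007 and 15 May 2007.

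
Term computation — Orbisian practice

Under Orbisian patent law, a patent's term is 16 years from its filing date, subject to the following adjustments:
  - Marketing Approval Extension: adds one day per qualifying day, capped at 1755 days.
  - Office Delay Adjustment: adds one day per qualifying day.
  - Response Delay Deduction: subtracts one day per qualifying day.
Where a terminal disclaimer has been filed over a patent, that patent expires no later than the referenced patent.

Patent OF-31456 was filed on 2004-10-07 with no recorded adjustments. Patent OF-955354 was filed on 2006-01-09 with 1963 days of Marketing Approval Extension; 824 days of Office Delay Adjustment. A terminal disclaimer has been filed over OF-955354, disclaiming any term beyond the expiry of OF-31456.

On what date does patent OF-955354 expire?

2020-10-07

Natural term of OF-955354:
  Base: filing + 16 years → 9 January 2022.
  Marketing Approval Extension: 1963 days claimed exceeds the 1755-day cap, so +1755 days → 30 October 2026.
  Office Delay Adjustment: +824 days → 31 January 2029.
Expiry of referenced patent OF-31456:
  Base: filing + 16 years → 7 October 2020.
Terminal disclaimer: OF-955354 expires on the earlier of 31 January 2029 and 7 October 2020.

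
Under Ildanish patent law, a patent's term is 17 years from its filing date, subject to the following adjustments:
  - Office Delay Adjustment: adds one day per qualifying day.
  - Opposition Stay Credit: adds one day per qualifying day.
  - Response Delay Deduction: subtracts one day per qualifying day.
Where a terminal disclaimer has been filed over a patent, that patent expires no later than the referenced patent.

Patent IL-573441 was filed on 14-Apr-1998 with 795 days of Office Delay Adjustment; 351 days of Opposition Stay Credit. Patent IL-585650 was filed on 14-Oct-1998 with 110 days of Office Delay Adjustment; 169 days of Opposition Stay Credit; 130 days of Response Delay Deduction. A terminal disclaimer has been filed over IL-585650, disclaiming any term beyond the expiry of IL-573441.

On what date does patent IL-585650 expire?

March 11, 2016

Natural term of IL-585650:
  Base: filing + 17 years → 14 October 2015.
  Office Delay Adjustment: +110 days → 1 February 2016.
  Opposition Stay Credit: +169 days → 19 July 2016.
  Response Delay Deduction: −130 days → 11 March 2016.
Expiry of referenced patent IL-573441:
  Base: filing + 17 years → 14 April 2015.
  Office Delay Adjustment: +795 days → 17 June 2017.
  Opposition Stay Credit: +351 days → 3 June 2018.
Terminal disclaimer: IL-585650 expires on the earlier of 11 March 2016 and 3 June 2018.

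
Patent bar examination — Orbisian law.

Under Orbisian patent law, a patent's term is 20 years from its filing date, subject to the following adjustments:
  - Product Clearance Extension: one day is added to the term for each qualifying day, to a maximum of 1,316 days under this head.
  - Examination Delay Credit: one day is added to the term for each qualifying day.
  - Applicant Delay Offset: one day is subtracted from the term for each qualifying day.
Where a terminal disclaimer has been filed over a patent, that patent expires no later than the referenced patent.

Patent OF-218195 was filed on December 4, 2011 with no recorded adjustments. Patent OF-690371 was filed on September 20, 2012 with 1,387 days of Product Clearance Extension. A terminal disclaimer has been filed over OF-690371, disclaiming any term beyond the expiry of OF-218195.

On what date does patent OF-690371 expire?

Natural term of OF-690371:
  Base: filing + 20 years → 20 September 2032.
  Product Clearance Extension: 1387 days claimed exceeds the 1316-day cap, so +1316 days → 28 April 2036.
Expiry of referenced patent OF-218195:
  Base: filing + 20 years → 4 December 2031.
Terminal disclaimer: OF-690371 expires on the earlier of 28 April 2036 and 4 December 2031.

December 4, 2031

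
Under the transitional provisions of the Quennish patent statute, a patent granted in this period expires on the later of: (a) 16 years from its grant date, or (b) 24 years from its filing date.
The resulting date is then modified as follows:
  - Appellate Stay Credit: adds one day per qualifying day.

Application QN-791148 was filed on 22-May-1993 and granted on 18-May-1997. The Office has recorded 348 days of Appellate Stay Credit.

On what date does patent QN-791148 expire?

(a) grant + 16 years → 18 May 2013.
(b) filing + 24 years → 22 May 2017.
Later of the two: 22 May 2017.
Appellate Stay Credit: +348 days → 5 May 2018.

May 5, 2018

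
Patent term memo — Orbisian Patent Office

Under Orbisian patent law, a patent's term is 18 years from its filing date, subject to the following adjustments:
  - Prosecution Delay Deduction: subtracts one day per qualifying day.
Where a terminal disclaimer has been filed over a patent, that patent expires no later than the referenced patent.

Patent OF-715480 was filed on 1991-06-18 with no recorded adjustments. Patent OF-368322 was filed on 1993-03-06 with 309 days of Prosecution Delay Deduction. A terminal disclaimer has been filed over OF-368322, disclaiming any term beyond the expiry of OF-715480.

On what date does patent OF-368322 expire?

June 18, 2009

Natural term of OF-368322:
  Base: filing + 18 years → 6 March 2011.
  Prosecution Delay Deduction: −309 days → 1 May 2010.
Expiry of referenced patent OF-715480:
  Base: filing + 18 years → 18 June 2009.
Terminal disclaimer: OF-368322 expires on the earlier of 1 May 2010 and 18 June 2009.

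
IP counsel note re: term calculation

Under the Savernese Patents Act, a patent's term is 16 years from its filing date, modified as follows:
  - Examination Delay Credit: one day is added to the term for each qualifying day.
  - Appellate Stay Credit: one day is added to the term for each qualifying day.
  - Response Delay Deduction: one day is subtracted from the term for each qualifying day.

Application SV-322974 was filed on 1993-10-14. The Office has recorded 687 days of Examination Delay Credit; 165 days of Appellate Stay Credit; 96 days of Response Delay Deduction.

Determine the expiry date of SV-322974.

November 9, 2011

Base term: filing date + 16 years → 14 October 2009.
Examination Delay Credit: +687 days → 1 September 2011.
Appellate Stay Credit: +165 days → 13 February 2012.
Response Delay Deduction: −96 days → 9 November 2011.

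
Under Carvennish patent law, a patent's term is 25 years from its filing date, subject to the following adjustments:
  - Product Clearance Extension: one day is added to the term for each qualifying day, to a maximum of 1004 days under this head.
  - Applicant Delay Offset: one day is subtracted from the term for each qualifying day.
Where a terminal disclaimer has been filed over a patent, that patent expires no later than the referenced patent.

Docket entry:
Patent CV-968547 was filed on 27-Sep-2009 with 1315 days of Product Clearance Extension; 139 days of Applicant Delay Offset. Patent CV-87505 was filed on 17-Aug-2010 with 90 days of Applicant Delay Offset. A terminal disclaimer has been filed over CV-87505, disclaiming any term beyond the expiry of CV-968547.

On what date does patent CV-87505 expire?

Natural term of CV-87505:
  Base: filing + 25 years → 17 August 2035.
  Applicant Delay Offset: −90 days → 19 May 2035.
Expiry of referenced patent CV-968547:
  Base: filing + 25 years → 27 September 2034.
  Product Clearance Extension: 1315 days claimed exceeds the 1004-day cap, so +1004 days → 27 June 2037.
  Applicant Delay Offset: −139 days → 8 February 2037.
Terminal disclaimer: CV-87505 expires on the earlier of 19 May 2035 and 8 February 2037.

2035-05-19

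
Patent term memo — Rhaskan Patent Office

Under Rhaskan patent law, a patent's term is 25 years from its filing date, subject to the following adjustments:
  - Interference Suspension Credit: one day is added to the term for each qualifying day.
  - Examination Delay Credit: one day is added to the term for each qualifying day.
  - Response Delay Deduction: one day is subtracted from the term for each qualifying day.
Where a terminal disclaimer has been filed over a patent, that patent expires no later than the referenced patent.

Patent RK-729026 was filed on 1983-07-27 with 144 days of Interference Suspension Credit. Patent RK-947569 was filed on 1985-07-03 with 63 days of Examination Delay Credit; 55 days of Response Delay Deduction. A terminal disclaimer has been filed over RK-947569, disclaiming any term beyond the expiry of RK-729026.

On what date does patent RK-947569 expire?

Natural term of RK-947569:
  Base: filing + 25 years → 3 July 2010.
  Examination Delay Credit: +63 days → 4 September 2010.
  Response Delay Deduction: −55 days → 11 July 2010.
Expiry of referenced patent RK-729026:
  Base: filing + 25 years → 27 July 2008.
  Interference Suspension Credit: +144 days → 18 December 2008.
Terminal disclaimer: RK-947569 expires on the earlier of 11 July 2010 and 18 December 2008.

December 18, 2008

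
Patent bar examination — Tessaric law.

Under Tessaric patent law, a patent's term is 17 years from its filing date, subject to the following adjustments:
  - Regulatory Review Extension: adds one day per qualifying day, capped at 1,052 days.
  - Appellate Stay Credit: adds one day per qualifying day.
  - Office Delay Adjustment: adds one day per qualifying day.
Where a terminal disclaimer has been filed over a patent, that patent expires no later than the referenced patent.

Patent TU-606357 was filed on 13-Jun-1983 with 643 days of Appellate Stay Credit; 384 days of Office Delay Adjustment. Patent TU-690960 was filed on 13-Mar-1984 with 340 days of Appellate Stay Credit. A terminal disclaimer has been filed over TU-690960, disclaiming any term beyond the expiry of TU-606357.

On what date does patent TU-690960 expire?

2002-02-16

Natural term of TU-690960:
  Base: filing + 17 years → 13 March 2001.
  Appellate Stay Credit: +340 days → 16 February 2002.
Expiry of referenced patent TU-606357:
  Base: filing + 17 years → 13 June 2000.
  Appellate Stay Credit: +643 days → 18 March 2002.
  Office Delay Adjustment: +384 days → 6 April 2003.
Terminal disclaimer: TU-690960 expires on the earlier of 16 February 2002 and 6 April 2003.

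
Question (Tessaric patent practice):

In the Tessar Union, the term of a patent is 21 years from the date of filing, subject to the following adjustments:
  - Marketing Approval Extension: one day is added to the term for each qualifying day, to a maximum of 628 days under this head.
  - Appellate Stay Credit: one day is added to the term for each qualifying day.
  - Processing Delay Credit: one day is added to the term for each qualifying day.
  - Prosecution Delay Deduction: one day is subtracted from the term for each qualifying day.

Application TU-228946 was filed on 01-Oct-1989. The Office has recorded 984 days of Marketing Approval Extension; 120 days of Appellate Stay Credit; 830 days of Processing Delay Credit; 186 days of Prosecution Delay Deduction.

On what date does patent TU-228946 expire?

Base term: filing date + 21 years → 1 October 2010.
Marketing Approval Extension: 984 days claimed exceeds the 628-day cap, so +628 days → 20 June 2012.
Appellate Stay Credit: +120 days → 18 October 2012.
Processing Delay Credit: +830 days → 26 January 2015.
Prosecution Delay Deduction: −186 days → 24 July 2014.

2014-07-24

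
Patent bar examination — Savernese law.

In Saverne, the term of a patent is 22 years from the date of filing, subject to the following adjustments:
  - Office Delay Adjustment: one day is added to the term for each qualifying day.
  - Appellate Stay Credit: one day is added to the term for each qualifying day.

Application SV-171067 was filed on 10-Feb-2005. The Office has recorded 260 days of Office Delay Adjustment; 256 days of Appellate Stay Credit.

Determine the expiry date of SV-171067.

July 10, 2028

Base term: filing date + 22 years → 10 February 2027.
Office Delay Adjustment: +260 days → 28 October 2027.
Appellate Stay Credit: +256 days → 10 July 2028.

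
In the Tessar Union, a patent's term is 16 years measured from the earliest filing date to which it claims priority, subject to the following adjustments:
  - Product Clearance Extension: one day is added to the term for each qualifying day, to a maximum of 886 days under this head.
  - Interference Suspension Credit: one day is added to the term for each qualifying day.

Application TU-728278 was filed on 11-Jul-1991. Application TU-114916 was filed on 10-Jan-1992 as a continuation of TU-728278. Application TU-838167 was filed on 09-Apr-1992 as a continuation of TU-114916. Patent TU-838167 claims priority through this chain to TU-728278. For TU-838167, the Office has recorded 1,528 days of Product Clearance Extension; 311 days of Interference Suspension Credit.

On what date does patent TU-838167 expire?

Earliest priority filing: 11 July 1991.
Base term: 11 July 1991 + 16 years → 11 July 2007.
Product Clearance Extension: 1528 days claimed exceeds the 886-day cap, so +886 days → 13 December 2009.
Interference Suspension Credit: +311 days → 20 October 2010.

October 20, 2010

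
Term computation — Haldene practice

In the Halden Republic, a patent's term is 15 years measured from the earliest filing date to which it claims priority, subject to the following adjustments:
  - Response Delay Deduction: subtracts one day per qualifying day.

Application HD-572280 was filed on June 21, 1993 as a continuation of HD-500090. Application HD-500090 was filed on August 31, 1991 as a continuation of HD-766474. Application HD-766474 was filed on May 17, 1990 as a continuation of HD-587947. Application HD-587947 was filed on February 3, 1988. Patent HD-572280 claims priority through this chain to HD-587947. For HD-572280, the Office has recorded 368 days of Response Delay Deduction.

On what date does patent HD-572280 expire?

Earliest priority filing: 3 February 1988.
Base term: 3 February 1988 + 15 years → 3 February 2003.
Response Delay Deduction: −368 days → 31 January 2002.

2002-01-31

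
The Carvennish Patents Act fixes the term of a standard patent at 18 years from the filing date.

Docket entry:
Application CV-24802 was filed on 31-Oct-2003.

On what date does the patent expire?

2021-10-31

Filing date + 18 years → 31 October 2021.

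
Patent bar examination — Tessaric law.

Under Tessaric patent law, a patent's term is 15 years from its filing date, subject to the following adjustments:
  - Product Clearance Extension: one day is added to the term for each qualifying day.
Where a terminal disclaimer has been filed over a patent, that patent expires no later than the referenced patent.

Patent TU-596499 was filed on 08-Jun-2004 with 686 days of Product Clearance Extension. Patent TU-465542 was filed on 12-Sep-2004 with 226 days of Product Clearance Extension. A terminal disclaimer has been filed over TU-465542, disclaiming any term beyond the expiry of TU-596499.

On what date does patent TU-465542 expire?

2020-04-25

Natural term of TU-465542:
  Base: filing + 15 years → 12 September 2019.
  Product Clearance Extension: +226 days → 25 April 2020.
Expiry of referenced patent TU-596499:
  Base: filing + 15 years → 8 June 2019.
  Product Clearance Extension: +686 days → 24 April 2021.
Terminal disclaimer: TU-465542 expires on the earlier of 25 April 2020 and 24 April 2021.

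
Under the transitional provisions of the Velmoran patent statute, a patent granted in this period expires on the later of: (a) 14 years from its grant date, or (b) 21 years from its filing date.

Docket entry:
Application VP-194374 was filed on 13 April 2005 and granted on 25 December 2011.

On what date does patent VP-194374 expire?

(a) grant + 14 years → 25 December 2025.
(b) filing + 21 years → 13 April 2026.
Later of the two: 13 April 2026.

April 13, 2026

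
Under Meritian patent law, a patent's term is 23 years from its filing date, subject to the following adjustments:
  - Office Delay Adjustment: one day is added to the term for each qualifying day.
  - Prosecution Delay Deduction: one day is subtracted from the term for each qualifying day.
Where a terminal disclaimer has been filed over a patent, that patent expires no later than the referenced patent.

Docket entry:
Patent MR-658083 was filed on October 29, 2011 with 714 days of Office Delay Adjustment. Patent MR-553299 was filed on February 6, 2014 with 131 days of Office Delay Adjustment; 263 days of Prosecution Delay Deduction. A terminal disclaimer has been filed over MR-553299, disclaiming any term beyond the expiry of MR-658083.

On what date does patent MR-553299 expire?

2036-09-27

Natural term of MR-553299:
  Base: filing + 23 years → 6 February 2037.
  Office Delay Adjustment: +131 days → 17 June 2037.
  Prosecution Delay Deduction: −263 days → 27 September 2036.
Expiry of referenced patent MR-658083:
  Base: filing + 23 years → 29 October 2034.
  Office Delay Adjustment: +714 days → 12 October 2036.
Terminal disclaimer: MR-553299 expires on the earlier of 27 September 2036 and 12 October 2036.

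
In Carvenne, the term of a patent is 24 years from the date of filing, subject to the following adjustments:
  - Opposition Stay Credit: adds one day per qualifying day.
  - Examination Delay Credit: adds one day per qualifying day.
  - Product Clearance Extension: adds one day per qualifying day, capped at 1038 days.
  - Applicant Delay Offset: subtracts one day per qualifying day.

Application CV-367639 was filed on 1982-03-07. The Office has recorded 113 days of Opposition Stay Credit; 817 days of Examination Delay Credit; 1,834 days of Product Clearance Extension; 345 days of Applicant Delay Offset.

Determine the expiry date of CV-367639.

Base term: filing date + 24 years → 7 March 2006.
Opposition Stay Credit: +113 days → 28 June 2006.
Examination Delay Credit: +817 days → 22 September 2008.
Product Clearance Extension: 1834 days claimed exceeds the 1038-day cap, so +1038 days → 27 July 2011.
Applicant Delay Offset: −345 days → 16 August 2010.

2010-08-16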